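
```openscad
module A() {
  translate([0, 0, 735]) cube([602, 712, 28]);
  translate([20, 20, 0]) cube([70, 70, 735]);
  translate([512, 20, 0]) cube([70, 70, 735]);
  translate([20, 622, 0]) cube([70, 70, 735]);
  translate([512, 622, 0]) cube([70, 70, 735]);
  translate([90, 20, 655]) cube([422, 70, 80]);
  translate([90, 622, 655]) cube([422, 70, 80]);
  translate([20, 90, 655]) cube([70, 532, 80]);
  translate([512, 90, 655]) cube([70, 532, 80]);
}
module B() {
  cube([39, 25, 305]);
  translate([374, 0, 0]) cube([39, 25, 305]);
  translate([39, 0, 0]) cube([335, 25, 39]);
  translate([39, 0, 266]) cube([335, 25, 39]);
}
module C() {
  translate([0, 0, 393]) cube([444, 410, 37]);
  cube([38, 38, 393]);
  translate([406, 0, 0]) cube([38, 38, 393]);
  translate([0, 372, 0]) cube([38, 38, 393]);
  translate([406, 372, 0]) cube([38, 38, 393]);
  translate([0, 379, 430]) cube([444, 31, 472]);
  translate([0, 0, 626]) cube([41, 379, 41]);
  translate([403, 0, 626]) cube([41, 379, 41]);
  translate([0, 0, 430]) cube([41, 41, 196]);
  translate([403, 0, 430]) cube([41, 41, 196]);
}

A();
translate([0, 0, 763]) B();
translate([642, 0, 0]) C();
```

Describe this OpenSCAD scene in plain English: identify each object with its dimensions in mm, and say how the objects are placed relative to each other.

A is a table: top 602 mm (x) × 712 mm (y), 28 mm thick, upper face at z = 763 mm, on four 70×70 mm square legs, each inset 20 mm from the nearest pair of top edges, running from z = 0 to the bottom of the top. Four apron rails, 70 mm thick and 80 mm tall, run between adjacent legs with their top edges flush with the underside of the top and their outer faces flush with the legs' outer faces.

B is a picture frame with a 335×227 mm rectangular opening (x by z) and a uniform 39 mm border on every side. Frame depth is 25 mm along y. It is built from two vertical stiles running the full outside height and two horizontal rails spanning the gap between the stiles.

C is a chair. The seat is a 444×410×37 mm slab with its top at z = 430 mm, on four 38×38 mm corner legs (flush with the seat edges, standing on z = 0). A flat backrest 31 mm thick, 472 mm tall, spans the full seat width and rises from the seat top along its +y edge, rear face flush with the rear of the seat. Two armrests of 41×41 mm section run along each side from the seat's front edge to the front of the backrest, top faces 237 mm above the seat top and outer faces flush with the seat's x-edges; a 41×41 mm post under the front of each armrest stands on the seat at the front corner.

The picture frame is on top of the table. The chair is on the floor beside the table on its +x side.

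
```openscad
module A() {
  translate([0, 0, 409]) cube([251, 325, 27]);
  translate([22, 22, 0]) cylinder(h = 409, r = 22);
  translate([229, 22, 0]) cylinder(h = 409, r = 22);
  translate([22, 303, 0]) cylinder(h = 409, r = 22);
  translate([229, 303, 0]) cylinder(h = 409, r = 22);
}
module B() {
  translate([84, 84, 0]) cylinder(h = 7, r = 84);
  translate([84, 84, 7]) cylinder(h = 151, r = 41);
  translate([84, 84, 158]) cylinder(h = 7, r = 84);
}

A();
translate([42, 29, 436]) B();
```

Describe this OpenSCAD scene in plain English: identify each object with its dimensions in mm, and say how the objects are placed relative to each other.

A is a four-legged stool. The seat is 251×325 mm, 27 mm thick, top at z = 436 mm. It stands on four round legs, each 44 mm in diameter, from z = 0 to the seat underside, each leg's axis is inset half a diameter from the nearest pair of seat edges (so the leg's bounding box is flush with the corner).

B is a spool: two coaxial disc flanges of radius 84 mm and thickness 7 mm, joined by a core cylinder of radius 41 mm and height 151 mm. The lower flange rests on z = 0 and the three cylinders share a vertical axis.

The spool is on top of the stool.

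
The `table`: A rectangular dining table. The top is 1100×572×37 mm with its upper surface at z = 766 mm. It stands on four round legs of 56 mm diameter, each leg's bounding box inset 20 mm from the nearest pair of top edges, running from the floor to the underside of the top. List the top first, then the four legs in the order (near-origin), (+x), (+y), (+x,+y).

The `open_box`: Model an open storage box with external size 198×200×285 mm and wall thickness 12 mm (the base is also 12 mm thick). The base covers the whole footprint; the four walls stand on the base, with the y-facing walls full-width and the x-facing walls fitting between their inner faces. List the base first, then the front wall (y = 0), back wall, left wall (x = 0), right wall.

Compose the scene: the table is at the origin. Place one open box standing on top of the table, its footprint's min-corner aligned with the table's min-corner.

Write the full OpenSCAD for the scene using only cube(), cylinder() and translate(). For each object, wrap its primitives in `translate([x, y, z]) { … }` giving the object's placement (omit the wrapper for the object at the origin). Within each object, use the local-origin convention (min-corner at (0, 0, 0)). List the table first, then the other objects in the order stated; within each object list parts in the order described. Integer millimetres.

translate([0, 0, 729]) cube([1100, 572, 37]);
translate([48, 48, 0]) cylinder(h = 729, r = 28);
translate([1052, 48, 0]) cylinder(h = 729, r = 28);
translate([48, 524, 0]) cylinder(h = 729, r = 28);
translate([1052, 524, 0]) cylinder(h = 729, r = 28);
translate([0, 0, 766]) {
  cube([198, 200, 12]);
  translate([0, 0, 12]) cube([198, 12, 273]);
  translate([0, 188, 12]) cube([198, 12, 273]);
  translate([0, 12, 12]) cube([12, 176, 273]);
  translate([186, 12, 12]) cube([12, 176, 273]);
}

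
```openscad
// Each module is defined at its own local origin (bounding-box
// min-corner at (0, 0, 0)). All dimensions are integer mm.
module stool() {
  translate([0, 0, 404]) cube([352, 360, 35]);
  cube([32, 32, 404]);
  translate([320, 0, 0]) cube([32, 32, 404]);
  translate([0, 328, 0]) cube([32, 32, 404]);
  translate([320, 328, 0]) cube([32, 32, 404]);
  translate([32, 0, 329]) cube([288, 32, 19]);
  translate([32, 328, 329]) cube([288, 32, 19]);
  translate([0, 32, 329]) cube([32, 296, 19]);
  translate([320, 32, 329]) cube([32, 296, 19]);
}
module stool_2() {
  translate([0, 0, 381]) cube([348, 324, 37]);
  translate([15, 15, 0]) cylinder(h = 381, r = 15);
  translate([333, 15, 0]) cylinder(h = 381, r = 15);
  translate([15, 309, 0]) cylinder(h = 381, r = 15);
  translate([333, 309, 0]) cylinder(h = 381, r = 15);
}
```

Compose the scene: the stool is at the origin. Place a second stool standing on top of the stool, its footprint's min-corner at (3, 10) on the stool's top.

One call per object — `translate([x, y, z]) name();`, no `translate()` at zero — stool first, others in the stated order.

stool();
translate([3, 10, 439]) stool_2();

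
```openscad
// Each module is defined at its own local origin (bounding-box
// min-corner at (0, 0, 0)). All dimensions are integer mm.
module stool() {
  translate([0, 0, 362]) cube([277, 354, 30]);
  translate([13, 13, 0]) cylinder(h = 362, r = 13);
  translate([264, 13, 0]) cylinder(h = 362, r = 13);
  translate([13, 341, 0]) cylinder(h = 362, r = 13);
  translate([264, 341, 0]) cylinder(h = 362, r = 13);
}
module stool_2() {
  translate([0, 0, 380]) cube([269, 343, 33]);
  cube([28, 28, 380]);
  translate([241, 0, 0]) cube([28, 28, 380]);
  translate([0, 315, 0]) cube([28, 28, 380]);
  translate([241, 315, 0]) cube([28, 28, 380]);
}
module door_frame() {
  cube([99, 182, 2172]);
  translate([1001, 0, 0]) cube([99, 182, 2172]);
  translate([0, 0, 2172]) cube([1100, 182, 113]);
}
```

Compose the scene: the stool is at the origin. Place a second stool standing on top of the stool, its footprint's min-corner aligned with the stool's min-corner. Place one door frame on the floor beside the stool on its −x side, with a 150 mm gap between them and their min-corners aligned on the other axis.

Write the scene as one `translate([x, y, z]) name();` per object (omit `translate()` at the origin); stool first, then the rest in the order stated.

stool();
translate([0, 0, 392]) stool_2();
translate([-1250, 0, 0]) door_frame();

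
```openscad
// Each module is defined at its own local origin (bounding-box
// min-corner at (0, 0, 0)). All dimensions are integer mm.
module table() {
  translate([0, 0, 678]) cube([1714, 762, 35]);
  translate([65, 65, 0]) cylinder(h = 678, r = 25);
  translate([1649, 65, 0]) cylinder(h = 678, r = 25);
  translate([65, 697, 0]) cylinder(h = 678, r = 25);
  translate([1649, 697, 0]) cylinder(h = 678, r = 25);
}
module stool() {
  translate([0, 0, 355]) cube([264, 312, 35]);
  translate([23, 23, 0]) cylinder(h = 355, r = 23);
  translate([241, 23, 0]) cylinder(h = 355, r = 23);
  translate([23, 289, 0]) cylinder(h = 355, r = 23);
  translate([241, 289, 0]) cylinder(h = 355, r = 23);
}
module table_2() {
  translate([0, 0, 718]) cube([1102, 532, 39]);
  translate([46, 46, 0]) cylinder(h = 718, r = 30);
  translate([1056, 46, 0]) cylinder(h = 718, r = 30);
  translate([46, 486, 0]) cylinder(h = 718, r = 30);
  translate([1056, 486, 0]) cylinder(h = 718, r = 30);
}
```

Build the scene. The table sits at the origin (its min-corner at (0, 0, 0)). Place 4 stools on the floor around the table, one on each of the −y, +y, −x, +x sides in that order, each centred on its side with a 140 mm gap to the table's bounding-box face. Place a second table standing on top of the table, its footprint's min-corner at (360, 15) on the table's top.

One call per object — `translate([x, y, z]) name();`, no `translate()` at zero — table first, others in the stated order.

table();
translate([725, -452, 0]) stool();
translate([725, 902, 0]) stool();
translate([-404, 225, 0]) stool();
translate([1854, 225, 0]) stool();
translate([360, 15, 713]) table_2();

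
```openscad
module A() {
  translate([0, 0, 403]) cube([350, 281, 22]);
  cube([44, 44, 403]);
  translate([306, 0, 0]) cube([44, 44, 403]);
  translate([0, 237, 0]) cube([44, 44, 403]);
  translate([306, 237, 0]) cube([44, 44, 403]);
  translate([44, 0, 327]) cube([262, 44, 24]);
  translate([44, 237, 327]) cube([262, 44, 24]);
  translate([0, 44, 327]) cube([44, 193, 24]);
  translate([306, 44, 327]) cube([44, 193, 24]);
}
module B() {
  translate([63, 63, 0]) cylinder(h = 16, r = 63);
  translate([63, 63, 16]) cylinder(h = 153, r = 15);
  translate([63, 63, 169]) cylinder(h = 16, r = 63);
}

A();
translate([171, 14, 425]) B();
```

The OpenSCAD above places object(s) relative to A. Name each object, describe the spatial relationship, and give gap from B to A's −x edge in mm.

A is a stool. B is a spool. The spool is on top of the stool. The gap from the spool to the stool's −x edge is 171 mm.

The spool's min-x is at 171; the stool's min-x is 0; gap = 171 mm.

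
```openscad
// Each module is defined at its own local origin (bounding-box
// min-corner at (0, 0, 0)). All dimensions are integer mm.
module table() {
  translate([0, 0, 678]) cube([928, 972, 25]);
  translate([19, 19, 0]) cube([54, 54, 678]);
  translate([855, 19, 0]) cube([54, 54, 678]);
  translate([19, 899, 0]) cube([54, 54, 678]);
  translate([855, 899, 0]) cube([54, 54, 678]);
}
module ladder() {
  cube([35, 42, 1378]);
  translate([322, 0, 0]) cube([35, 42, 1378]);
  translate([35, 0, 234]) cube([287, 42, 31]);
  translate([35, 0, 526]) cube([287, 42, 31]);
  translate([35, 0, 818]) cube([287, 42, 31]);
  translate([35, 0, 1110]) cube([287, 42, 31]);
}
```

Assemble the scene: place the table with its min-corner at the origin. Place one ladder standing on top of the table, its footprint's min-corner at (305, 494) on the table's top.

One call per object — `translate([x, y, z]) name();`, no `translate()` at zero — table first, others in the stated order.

table();
translate([305, 494, 703]) ladder();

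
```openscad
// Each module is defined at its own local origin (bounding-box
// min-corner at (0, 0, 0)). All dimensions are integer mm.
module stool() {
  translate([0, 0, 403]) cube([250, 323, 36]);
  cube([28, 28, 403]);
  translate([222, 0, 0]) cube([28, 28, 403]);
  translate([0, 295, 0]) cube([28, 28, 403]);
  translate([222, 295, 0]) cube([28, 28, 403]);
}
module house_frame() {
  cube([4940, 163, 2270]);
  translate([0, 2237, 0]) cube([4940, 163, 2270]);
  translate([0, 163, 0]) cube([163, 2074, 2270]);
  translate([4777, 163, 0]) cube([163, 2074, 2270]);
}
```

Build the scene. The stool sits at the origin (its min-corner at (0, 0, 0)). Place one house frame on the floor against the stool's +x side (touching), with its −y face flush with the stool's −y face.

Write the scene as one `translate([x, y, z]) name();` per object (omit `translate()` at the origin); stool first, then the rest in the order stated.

stool();
translate([250, 0, 0]) house_frame();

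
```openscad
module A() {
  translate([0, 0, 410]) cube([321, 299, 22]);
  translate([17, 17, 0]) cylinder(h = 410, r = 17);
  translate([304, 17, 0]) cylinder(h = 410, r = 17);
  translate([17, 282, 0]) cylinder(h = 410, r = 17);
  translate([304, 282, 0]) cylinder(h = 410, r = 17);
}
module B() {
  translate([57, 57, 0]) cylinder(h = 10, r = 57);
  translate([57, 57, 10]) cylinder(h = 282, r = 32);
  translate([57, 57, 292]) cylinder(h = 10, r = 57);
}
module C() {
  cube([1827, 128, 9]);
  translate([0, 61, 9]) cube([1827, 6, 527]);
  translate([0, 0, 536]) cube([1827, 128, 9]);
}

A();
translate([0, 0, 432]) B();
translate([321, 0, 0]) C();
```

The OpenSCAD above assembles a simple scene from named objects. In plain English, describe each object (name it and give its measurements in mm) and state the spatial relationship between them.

A is a four-legged stool. The seat is 321×299 mm, 22 mm thick, top at z = 432 mm. It stands on four round legs, each 34 mm in diameter, from z = 0 to the seat underside, each leg's axis is inset half a diameter from the nearest pair of seat edges (so the leg's bounding box is flush with the corner).

B is a spool: two coaxial disc flanges of radius 57 mm and thickness 10 mm, joined by a core cylinder of radius 32 mm and height 282 mm. The lower flange rests on z = 0 and the three cylinders share a vertical axis.

C is an I-beam lying along x, 1827 mm long. Overall section height 545 mm. Two flanges 128 mm wide (y) and 9 mm thick, one on the floor and one at the top; a web 6 mm thick runs between them, centred on the flange width.

The spool is on top of the stool. The I-beam is against the stool's +x side, with their −y faces flush.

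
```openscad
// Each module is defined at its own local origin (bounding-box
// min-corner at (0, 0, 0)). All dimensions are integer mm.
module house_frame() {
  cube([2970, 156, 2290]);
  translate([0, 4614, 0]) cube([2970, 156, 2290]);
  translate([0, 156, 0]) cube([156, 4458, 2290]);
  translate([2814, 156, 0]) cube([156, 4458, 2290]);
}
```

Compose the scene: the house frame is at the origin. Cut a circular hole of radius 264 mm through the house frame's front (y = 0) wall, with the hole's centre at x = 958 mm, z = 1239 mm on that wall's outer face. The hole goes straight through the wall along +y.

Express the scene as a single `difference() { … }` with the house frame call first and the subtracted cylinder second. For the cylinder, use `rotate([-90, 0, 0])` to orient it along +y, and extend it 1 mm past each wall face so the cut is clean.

difference() {
  house_frame();
  translate([958, -1, 1239]) rotate([-90, 0, 0]) cylinder(h = 158, r = 264);
}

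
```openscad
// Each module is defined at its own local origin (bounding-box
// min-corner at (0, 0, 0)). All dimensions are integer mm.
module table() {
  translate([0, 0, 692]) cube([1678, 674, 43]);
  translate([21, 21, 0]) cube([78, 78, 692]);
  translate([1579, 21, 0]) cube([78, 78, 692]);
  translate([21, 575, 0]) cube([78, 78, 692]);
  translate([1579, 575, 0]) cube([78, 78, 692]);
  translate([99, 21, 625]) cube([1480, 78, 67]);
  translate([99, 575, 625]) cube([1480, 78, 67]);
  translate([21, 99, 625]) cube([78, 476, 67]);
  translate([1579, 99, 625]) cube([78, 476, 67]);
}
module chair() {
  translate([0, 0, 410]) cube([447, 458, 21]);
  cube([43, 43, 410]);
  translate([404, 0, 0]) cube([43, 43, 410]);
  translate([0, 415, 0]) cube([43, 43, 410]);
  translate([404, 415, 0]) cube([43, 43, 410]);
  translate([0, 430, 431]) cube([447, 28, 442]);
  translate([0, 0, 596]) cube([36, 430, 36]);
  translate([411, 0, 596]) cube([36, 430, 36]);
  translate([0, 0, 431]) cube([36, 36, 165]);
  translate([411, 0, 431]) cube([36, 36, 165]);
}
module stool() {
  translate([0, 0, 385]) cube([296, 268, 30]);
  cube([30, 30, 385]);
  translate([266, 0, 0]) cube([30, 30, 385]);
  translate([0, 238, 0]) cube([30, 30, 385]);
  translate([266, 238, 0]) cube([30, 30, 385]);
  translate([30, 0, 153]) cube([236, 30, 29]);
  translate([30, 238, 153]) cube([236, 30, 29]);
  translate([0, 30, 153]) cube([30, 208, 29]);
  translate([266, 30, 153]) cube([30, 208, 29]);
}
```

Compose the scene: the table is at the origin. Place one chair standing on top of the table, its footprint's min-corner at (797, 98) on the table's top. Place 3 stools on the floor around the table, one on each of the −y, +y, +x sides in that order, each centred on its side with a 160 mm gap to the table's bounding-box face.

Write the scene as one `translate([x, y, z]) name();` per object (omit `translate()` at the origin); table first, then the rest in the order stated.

table();
translate([797, 98, 735]) chair();
translate([691, -428, 0]) stool();
translate([691, 834, 0]) stool();
translate([1838, 203, 0]) stool();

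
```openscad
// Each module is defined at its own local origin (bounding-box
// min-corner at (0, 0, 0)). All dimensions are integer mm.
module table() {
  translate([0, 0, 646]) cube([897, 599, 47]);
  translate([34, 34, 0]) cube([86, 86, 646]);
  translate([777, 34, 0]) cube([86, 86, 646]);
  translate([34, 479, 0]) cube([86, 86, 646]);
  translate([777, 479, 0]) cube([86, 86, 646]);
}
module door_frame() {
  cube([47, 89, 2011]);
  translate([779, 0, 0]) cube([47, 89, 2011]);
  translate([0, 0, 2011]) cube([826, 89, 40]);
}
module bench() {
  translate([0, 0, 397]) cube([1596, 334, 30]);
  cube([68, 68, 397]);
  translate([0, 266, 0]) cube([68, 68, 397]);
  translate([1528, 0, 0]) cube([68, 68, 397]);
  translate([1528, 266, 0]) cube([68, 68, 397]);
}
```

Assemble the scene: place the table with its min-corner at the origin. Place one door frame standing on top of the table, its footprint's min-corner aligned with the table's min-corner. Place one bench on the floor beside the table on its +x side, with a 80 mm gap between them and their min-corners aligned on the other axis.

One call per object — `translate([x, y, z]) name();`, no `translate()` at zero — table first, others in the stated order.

table();
translate([0, 0, 693]) door_frame();
translate([977, 0, 0]) bench();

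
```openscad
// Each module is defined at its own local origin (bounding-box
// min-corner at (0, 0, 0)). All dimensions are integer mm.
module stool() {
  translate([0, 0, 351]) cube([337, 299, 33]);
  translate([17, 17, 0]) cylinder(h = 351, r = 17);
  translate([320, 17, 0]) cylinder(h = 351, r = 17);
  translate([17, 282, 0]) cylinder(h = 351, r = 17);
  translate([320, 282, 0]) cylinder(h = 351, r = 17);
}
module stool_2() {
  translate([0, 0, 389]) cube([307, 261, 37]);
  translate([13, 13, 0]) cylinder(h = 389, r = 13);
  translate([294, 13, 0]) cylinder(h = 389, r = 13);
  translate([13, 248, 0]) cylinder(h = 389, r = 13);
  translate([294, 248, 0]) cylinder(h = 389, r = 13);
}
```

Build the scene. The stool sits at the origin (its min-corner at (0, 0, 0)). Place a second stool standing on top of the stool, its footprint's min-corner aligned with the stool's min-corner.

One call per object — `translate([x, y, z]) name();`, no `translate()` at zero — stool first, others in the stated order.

stool();
translate([0, 0, 384]) stool_2();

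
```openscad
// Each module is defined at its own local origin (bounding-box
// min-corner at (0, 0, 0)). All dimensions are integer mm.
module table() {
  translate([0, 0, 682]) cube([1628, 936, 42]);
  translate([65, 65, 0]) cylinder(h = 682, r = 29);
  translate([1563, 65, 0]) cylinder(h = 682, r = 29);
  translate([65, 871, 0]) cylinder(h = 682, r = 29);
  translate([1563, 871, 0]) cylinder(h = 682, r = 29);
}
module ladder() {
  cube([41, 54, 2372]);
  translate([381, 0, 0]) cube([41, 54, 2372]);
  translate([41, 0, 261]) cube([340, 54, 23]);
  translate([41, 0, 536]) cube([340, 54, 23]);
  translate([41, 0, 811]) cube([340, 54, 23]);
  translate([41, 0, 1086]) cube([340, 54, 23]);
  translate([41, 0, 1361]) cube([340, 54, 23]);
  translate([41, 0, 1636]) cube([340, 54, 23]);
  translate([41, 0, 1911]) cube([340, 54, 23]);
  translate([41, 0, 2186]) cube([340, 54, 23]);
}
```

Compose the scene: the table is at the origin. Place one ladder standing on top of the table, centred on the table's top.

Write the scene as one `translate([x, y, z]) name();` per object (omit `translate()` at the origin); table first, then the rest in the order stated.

table();
translate([603, 441, 724]) ladder();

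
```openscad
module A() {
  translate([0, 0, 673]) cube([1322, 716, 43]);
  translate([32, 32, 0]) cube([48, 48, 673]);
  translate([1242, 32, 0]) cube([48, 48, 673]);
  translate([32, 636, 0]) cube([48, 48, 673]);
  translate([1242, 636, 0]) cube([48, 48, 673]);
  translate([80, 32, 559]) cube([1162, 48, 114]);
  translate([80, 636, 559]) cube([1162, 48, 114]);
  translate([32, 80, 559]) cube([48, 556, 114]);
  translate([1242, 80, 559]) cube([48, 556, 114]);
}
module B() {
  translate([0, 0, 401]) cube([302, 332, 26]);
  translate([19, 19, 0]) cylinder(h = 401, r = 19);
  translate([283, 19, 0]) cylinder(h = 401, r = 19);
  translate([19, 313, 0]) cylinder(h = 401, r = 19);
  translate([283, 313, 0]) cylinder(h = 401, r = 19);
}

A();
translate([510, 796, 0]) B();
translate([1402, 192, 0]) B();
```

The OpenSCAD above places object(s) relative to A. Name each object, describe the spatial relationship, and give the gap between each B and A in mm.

A is a table. B is a stool. Two stools sit around the table at the +y, +x sides. The gap between each stool and the table is 80 mm.

Each stool's nearest face is 80 mm from the table's bounding box.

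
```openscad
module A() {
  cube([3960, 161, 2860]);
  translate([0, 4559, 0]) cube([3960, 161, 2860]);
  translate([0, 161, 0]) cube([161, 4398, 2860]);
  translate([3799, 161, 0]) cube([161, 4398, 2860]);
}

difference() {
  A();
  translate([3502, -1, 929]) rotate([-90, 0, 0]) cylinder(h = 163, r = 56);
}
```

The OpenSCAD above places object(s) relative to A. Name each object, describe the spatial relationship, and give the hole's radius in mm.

The subtracted cylinder has r = 56 mm.

A is a house frame. The house frame has a circular hole through its front wall. The hole's radius is 56 mm.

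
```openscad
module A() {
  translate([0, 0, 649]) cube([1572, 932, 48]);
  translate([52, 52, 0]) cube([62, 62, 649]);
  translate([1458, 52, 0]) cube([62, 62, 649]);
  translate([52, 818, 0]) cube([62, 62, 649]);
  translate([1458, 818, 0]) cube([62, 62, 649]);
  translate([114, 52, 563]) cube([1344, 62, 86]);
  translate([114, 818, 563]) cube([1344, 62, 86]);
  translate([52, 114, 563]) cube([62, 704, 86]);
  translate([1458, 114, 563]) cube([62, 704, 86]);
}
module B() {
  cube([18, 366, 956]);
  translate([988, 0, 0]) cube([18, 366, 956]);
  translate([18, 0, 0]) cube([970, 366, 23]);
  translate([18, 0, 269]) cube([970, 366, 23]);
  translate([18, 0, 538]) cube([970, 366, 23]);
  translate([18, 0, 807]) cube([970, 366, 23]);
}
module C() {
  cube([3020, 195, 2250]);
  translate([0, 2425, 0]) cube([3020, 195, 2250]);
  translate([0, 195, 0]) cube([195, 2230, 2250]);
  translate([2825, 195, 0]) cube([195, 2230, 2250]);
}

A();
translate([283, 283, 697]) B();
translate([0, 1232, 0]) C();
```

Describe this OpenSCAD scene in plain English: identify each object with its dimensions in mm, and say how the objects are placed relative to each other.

A is a table: top 1572 mm (x) × 932 mm (y), 48 mm thick, upper face at z = 697 mm, on four 62×62 mm square legs, each inset 52 mm from the nearest pair of top edges, running from z = 0 to the bottom of the top. Four apron rails, 62 mm thick and 86 mm tall, run between adjacent legs with their top edges flush with the underside of the top and their outer faces flush with the legs' outer faces.

B is an open bookshelf. Two side panels, each 18 mm thick, 366 mm deep and 956 mm tall, stand 1006 mm apart (outside-to-outside). Between them sit 4 shelves, each 23 mm thick and 366 mm deep, spanning the full gap between the sides. The bottom shelf rests on the floor (its underside at z = 0) and the clear gap between one shelf's top and the next shelf's underside is 246 mm.

C is the wall frame of a small rectangular building: four walls, each 2250 mm tall and 195 mm thick, enclosing a footprint 3020 mm (x) by 2620 mm (y) outside-to-outside, with no floor or roof. The front and back walls (the −y and +y sides) span the full width; the two side walls fit between them.

The bookshelf is on top of the table, centred. The house frame is on the floor beside the table on its +y side.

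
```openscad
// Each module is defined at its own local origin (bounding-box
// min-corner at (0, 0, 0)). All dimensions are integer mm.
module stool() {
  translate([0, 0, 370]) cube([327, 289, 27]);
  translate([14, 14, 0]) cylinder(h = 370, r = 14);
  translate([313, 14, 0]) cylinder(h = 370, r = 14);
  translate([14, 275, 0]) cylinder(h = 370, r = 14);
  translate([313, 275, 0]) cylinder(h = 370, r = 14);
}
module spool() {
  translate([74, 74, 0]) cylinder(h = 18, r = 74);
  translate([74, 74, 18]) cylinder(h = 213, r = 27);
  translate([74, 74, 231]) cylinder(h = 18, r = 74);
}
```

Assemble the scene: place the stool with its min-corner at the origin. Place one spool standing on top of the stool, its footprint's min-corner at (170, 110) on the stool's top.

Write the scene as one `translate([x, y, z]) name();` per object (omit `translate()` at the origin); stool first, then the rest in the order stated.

stool();
translate([170, 110, 397]) spool();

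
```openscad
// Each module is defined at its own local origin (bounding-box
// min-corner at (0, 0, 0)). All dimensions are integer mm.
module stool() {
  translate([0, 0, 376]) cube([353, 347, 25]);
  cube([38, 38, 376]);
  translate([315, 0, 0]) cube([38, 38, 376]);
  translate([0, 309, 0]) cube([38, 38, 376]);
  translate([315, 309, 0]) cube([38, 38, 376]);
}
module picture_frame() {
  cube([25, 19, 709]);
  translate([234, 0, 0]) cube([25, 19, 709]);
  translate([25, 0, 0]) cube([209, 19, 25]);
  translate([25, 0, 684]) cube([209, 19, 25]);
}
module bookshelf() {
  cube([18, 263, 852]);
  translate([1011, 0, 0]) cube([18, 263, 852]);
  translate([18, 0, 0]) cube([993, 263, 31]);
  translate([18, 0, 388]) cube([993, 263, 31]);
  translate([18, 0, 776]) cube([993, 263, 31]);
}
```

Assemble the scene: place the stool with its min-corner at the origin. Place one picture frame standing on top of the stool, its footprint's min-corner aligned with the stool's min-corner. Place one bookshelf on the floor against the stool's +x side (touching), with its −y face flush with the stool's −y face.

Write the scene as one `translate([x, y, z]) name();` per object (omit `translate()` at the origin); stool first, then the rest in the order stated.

stool();
translate([0, 0, 401]) picture_frame();
translate([353, 0, 0]) bookshelf();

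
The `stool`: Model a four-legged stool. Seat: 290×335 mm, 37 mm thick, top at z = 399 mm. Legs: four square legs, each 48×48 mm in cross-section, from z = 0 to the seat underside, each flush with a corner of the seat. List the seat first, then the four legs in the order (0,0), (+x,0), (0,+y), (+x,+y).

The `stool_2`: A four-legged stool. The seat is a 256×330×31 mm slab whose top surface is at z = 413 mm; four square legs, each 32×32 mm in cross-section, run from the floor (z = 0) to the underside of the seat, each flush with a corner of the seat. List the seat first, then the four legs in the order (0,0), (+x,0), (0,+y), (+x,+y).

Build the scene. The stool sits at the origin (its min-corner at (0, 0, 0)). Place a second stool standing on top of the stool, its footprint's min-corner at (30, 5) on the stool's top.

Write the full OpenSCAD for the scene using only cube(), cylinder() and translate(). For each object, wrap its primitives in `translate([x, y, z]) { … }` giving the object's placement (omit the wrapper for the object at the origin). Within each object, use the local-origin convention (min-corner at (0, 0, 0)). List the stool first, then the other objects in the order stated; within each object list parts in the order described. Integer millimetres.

translate([0, 0, 362]) cube([290, 335, 37]);
cube([48, 48, 362]);
translate([242, 0, 0]) cube([48, 48, 362]);
translate([0, 287, 0]) cube([48, 48, 362]);
translate([242, 287, 0]) cube([48, 48, 362]);
translate([30, 5, 399]) {
  translate([0, 0, 382]) cube([256, 330, 31]);
  cube([32, 32, 382]);
  translate([224, 0, 0]) cube([32, 32, 382]);
  translate([0, 298, 0]) cube([32, 32, 382]);
  translate([224, 298, 0]) cube([32, 32, 382]);
}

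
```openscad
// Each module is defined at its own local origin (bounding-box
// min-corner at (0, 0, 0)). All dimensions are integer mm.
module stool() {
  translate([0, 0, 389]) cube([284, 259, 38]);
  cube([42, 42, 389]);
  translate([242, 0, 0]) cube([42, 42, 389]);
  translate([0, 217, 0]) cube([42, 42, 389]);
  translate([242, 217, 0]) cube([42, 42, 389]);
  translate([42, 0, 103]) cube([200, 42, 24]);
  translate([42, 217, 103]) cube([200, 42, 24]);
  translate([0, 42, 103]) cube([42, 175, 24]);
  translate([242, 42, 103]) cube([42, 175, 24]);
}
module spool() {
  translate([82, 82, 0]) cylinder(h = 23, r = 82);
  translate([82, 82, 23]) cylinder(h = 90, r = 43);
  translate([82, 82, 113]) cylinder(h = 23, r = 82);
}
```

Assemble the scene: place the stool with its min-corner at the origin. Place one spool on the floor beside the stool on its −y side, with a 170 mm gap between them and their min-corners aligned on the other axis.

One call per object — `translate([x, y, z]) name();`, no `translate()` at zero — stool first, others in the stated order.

stool();
translate([0, -334, 0]) spool();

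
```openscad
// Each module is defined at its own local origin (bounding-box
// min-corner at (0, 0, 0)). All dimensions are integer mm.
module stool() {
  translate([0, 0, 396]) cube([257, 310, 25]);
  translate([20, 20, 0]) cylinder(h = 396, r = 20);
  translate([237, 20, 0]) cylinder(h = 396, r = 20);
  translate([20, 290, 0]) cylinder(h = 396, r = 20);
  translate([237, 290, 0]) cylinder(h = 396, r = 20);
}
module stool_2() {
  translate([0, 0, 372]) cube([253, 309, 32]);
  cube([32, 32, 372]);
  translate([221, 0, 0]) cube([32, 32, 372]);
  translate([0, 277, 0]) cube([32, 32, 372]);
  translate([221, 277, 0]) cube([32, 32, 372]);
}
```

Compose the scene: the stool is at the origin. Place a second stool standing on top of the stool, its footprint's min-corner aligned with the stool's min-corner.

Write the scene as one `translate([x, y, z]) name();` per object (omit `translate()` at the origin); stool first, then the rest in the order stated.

stool();
translate([0, 0, 421]) stool_2();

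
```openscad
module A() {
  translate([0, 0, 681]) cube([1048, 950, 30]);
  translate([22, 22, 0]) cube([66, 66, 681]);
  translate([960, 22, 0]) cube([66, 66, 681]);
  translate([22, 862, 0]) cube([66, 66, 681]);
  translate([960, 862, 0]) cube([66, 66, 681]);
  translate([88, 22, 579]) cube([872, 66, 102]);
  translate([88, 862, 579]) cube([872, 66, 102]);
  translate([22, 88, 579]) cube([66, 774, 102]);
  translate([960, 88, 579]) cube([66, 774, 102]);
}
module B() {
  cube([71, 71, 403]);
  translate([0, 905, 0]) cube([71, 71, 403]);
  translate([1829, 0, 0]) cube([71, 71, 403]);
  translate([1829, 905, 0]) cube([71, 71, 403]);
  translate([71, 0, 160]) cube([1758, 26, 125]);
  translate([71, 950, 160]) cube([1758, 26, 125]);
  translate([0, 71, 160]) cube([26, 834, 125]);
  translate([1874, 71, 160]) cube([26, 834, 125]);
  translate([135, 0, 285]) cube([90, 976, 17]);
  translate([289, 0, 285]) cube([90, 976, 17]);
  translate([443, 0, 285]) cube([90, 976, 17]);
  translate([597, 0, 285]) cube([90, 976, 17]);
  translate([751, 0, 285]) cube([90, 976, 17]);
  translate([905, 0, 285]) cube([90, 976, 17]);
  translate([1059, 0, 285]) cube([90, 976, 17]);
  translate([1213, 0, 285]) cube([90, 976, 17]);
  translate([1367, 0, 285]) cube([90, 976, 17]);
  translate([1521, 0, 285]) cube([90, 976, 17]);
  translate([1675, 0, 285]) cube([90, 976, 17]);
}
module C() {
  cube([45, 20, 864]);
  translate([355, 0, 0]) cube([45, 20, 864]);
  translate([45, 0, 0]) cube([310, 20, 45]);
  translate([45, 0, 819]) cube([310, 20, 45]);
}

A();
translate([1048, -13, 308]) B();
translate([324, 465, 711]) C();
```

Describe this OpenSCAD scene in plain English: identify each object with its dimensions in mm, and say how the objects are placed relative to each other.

A is a rectangular dining table. The top is 1048×950×30 mm with its upper surface at z = 711 mm. It stands on four 66×66 mm square legs, each inset 22 mm from the nearest pair of top edges, running from the floor to the underside of the top. Four apron rails, 66 mm thick and 102 mm tall, run between adjacent legs with their top edges flush with the underside of the top and their outer faces flush with the legs' outer faces.

B is a bed frame 1900 mm long (x) by 976 mm wide (y). Four 71×71 mm corner posts, 403 mm tall, at the corners of the footprint. Four rails of 26 mm thickness and 125 mm height run between adjacent posts with their undersides at z = 160 mm, their outer faces flush with the outside of the frame (the two x-running rails run between the posts' inner faces; the two y-running rails run between the posts' inner faces). 11 slats, each 90 mm wide (x) and 17 mm thick, lie across the top of the two x-running rails, running the full 976 mm width of the frame in y; the slats are evenly spaced along x between the inner faces of the end posts with equal gaps (rounded down to the nearest mm) at the −x end and between each pair — any rounding remainder accumulates at the +x end.

C is a picture frame with a 310×774 mm rectangular opening (x by z) and a uniform 45 mm border on every side. Frame depth is 20 mm along y. It is built from two vertical stiles running the full outside height and two horizontal rails spanning the gap between the stiles.

The bed frame is beside the table with their tops flush at z = 711. The picture frame is on top of the table, centred.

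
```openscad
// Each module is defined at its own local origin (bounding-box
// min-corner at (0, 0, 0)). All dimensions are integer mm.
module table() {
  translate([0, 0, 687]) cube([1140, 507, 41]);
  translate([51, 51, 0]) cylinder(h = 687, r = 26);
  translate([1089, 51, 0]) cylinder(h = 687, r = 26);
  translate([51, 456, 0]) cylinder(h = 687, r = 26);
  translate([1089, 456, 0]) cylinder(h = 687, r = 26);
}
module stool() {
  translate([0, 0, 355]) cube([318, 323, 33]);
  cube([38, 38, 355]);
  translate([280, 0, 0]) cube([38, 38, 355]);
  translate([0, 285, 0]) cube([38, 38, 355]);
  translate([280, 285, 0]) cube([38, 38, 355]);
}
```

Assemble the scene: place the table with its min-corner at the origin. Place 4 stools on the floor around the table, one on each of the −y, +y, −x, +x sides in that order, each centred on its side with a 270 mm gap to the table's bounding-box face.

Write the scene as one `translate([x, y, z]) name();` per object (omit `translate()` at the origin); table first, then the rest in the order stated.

table();
translate([411, -593, 0]) stool();
translate([411, 777, 0]) stool();
translate([-588, 92, 0]) stool();
translate([1410, 92, 0]) stool();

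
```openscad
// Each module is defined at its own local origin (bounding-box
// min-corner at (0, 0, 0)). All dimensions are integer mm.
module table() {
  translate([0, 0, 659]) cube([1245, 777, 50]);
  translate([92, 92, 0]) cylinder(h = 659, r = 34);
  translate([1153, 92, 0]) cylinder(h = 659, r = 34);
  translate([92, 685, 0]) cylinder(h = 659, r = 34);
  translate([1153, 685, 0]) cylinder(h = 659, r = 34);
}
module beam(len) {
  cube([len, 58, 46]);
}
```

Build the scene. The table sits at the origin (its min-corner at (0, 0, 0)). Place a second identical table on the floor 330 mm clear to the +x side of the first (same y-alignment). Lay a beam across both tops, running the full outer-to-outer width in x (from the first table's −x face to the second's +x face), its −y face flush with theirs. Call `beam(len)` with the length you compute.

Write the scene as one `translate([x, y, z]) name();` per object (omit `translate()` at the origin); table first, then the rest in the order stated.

table();
translate([1575, 0, 0]) table();
translate([0, 0, 709]) beam(2820);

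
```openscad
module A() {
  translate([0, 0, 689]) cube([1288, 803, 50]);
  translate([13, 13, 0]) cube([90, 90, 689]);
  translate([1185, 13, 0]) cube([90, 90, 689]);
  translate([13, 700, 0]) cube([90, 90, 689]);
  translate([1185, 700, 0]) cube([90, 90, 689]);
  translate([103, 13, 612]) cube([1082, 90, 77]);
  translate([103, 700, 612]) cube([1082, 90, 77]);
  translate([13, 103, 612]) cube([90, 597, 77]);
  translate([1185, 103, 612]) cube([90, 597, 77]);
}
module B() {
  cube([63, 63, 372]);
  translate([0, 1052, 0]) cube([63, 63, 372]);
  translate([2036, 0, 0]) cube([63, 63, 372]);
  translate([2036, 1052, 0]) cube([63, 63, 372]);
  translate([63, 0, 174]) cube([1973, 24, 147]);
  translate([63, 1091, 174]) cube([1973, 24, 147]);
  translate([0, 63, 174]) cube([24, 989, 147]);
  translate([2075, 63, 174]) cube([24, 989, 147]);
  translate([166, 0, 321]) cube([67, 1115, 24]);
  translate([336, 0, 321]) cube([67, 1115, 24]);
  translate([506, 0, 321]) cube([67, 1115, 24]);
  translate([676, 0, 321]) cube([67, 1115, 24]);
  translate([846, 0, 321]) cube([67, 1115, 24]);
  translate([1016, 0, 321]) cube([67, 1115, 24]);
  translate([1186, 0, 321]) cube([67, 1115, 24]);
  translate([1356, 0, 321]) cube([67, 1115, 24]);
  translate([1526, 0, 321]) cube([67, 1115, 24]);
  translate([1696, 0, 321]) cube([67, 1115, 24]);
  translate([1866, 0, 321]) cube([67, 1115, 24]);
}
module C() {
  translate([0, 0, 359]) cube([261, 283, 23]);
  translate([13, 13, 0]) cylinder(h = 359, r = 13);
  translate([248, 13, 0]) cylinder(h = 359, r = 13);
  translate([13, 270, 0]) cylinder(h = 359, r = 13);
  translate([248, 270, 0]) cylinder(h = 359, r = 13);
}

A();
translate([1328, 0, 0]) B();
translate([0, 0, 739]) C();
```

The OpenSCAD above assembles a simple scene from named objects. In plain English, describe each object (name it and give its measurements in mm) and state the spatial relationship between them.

A is a rectangular dining table. The top is 1288×803×50 mm with its upper surface at z = 739 mm. It stands on four 90×90 mm square legs, each inset 13 mm from the nearest pair of top edges, running from the floor to the underside of the top. Four apron rails, 90 mm thick and 77 mm tall, run between adjacent legs with their top edges flush with the underside of the top and their outer faces flush with the legs' outer faces.

B is a bed frame 2099 mm long (x) by 1115 mm wide (y). Four 63×63 mm corner posts, 372 mm tall, at the corners of the footprint. Four rails of 24 mm thickness and 147 mm height run between adjacent posts with their undersides at z = 174 mm, their outer faces flush with the outside of the frame (the two x-running rails run between the posts' inner faces; the two y-running rails run between the posts' inner faces). 11 slats, each 67 mm wide (x) and 24 mm thick, lie across the top of the two x-running rails, running the full 1115 mm width of the frame in y; the slats are evenly spaced along x between the inner faces of the end posts with equal gaps (rounded down to the nearest mm) at the −x end and between each pair — any rounding remainder accumulates at the +x end.

C is a simple wooden stool: a rectangular seat 261 mm (x) by 283 mm (y), 23 mm thick, top face at z = 382 mm, on four round legs, each 26 mm in diameter. The legs rest on z = 0, each leg's axis is inset half a diameter from the nearest pair of seat edges (so the leg's bounding box is flush with the corner).

The bed frame is on the floor beside the table on its +x side. The stool is on top of the table.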